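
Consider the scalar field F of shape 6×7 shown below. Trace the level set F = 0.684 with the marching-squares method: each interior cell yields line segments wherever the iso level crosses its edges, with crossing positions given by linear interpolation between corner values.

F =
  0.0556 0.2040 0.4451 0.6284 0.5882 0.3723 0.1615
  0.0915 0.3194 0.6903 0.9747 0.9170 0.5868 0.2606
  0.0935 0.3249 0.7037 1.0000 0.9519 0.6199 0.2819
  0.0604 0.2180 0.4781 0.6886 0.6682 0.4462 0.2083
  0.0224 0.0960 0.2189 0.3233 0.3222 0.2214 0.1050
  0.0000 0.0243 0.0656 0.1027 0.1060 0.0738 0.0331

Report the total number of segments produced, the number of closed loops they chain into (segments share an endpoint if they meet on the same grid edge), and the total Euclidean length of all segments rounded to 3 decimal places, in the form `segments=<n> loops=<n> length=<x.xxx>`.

segments=12 loops=1 length=9.043

cell (0,1): code 0100 → (0.974,2.000)–(1.000,1.983)
cell (0,2): code 1100 → (0.161,3.000)–(0.974,2.000)
cell (0,3): code 1100 → (0.291,4.000)–(0.161,3.000)
cell (0,4): code 1000 → (1.000,4.706)–(0.291,4.000)
cell (1,1): code 0110 → (1.000,1.983)–(2.000,1.948)
cell (1,4): code 1001 → (2.000,4.807)–(1.000,4.706)
cell (2,1): code 0010 → (2.000,1.948)–(2.087,2.000)
cell (2,2): code 0111 → (2.087,2.000)–(3.000,2.978)
cell (2,3): code 1011 → (3.000,3.225)–(2.944,4.000)
cell (2,4): code 0001 → (2.944,4.000)–(2.000,4.807)
cell (3,2): code 0010 → (3.000,2.978)–(3.013,3.000)
cell (3,3): code 0001 → (3.013,3.000)–(3.000,3.225)
total: 12 segments, chained into 1 closed loop(s), length Σ = 9.043492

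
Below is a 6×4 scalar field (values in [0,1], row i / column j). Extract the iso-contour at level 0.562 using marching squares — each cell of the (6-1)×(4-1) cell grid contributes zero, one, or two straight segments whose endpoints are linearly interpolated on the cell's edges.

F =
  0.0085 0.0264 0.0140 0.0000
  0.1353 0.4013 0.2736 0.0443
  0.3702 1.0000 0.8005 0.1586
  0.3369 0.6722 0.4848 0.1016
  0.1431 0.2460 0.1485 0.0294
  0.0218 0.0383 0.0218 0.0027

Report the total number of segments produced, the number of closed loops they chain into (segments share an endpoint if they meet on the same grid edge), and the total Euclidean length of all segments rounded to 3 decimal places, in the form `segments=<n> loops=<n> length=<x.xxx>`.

cell (1,0): code 0100 → (1.268,1.000)–(2.000,0.305)
cell (1,1): code 1100 → (1.547,2.000)–(1.268,1.000)
cell (1,2): code 1000 → (2.000,2.372)–(1.547,2.000)
cell (2,0): code 0110 → (2.000,0.305)–(3.000,0.671)
cell (2,1): code 1011 → (3.000,1.588)–(2.755,2.000)
cell (2,2): code 0001 → (2.755,2.000)–(2.000,2.372)
cell (3,0): code 0010 → (3.000,0.671)–(3.259,1.000)
cell (3,1): code 0001 → (3.259,1.000)–(3.000,1.588)
total: 8 segments, chained into 1 closed loop(s), length Σ = 6.079845

segments=8 loops=1 length=6.080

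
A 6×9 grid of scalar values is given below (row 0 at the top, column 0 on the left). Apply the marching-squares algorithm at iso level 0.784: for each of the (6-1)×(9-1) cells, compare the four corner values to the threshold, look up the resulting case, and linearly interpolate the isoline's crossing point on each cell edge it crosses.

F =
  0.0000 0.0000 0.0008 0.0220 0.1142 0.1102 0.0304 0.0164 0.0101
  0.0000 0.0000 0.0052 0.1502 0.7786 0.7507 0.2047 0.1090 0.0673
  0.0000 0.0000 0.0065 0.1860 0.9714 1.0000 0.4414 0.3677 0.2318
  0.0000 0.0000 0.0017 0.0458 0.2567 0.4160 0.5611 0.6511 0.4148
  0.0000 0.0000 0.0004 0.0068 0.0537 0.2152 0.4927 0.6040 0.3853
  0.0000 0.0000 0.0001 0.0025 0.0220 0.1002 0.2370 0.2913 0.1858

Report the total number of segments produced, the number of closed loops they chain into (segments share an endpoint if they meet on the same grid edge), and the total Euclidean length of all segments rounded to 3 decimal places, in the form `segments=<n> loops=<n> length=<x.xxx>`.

segments=6 loops=1 length=4.851

cell (1,3): code 0100 → (1.028,4.000)–(2.000,3.761)
cell (1,4): code 1100 → (1.134,5.000)–(1.028,4.000)
cell (1,5): code 1000 → (2.000,5.387)–(1.134,5.000)
cell (2,3): code 0010 → (2.000,3.761)–(2.262,4.000)
cell (2,4): code 0011 → (2.262,4.000)–(2.370,5.000)
cell (2,5): code 0001 → (2.370,5.000)–(2.000,5.387)
total: 6 segments, chained into 1 closed loop(s), length Σ = 4.850592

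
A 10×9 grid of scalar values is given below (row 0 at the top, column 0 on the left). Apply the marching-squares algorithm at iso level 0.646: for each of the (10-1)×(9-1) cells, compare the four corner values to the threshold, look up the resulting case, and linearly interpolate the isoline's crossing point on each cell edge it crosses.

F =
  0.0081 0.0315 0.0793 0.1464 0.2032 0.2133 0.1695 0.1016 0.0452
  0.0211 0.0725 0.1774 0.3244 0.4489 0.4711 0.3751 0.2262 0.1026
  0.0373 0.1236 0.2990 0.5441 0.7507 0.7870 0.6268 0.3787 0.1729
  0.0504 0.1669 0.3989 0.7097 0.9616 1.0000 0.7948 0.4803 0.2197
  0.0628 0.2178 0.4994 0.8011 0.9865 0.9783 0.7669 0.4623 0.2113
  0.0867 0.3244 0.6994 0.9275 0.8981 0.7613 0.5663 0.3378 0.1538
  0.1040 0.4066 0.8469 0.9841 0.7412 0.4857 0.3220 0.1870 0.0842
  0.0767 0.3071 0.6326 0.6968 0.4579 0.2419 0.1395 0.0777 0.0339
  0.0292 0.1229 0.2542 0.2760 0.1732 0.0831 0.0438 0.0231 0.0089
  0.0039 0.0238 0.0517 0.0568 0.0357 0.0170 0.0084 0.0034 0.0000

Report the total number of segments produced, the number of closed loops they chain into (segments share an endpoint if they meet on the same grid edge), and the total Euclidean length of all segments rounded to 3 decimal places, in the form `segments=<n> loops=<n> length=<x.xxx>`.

segments=22 loops=1 length=15.989

cell (1,3): code 0100 → (1.653,4.000)–(2.000,3.493)
cell (1,4): code 1100 → (1.554,5.000)–(1.653,4.000)
cell (1,5): code 1000 → (2.000,5.880)–(1.554,5.000)
cell (2,2): code 0100 → (2.615,3.000)–(3.000,2.795)
cell (2,3): code 1110 → (2.000,3.493)–(2.615,3.000)
cell (2,5): code 1101 → (2.114,6.000)–(2.000,5.880)
cell (2,6): code 1000 → (3.000,6.473)–(2.114,6.000)
cell (3,2): code 0110 → (3.000,2.795)–(4.000,2.486)
cell (3,6): code 1001 → (4.000,6.397)–(3.000,6.473)
cell (4,1): code 0100 → (4.733,2.000)–(5.000,1.858)
cell (4,2): code 1110 → (4.000,2.486)–(4.733,2.000)
cell (4,5): code 1011 → (5.000,5.591)–(4.603,6.000)
cell (4,6): code 0001 → (4.603,6.000)–(4.000,6.397)
cell (5,1): code 0110 → (5.000,1.858)–(6.000,1.544)
cell (5,4): code 1011 → (6.000,4.373)–(5.418,5.000)
cell (5,5): code 0001 → (5.418,5.000)–(5.000,5.591)
cell (6,1): code 0010 → (6.000,1.544)–(6.937,2.000)
cell (6,2): code 0111 → (6.937,2.000)–(7.000,2.209)
cell (6,3): code 1011 → (7.000,3.213)–(6.336,4.000)
cell (6,4): code 0001 → (6.336,4.000)–(6.000,4.373)
cell (7,2): code 0010 → (7.000,2.209)–(7.121,3.000)
cell (7,3): code 0001 → (7.121,3.000)–(7.000,3.213)
total: 22 segments, chained into 1 closed loop(s), length Σ = 15.988550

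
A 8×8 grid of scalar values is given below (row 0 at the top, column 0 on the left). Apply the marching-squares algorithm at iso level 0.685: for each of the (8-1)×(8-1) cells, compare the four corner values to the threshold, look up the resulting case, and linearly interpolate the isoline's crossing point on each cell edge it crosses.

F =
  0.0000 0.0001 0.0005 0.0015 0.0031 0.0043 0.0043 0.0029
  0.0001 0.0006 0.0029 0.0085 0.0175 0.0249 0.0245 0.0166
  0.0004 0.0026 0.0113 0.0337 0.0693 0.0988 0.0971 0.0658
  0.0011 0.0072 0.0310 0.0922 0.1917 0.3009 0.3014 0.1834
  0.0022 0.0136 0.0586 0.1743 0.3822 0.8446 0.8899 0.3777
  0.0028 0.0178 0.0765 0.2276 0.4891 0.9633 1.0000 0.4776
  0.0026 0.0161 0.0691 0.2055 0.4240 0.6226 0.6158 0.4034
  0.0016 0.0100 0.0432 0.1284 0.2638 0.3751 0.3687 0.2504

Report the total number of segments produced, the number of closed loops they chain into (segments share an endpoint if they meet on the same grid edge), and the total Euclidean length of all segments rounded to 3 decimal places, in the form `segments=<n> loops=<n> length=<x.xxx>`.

segments=8 loops=1 length=7.058

cell (3,4): code 0100 → (3.706,5.000)–(4.000,4.655)
cell (3,5): code 1100 → (3.652,6.000)–(3.706,5.000)
cell (3,6): code 1000 → (4.000,6.400)–(3.652,6.000)
cell (4,4): code 0110 → (4.000,4.655)–(5.000,4.413)
cell (4,6): code 1001 → (5.000,6.603)–(4.000,6.400)
cell (5,4): code 0010 → (5.000,4.413)–(5.817,5.000)
cell (5,5): code 0011 → (5.817,5.000)–(5.820,6.000)
cell (5,6): code 0001 → (5.820,6.000)–(5.000,6.603)
total: 8 segments, chained into 1 closed loop(s), length Σ = 7.057684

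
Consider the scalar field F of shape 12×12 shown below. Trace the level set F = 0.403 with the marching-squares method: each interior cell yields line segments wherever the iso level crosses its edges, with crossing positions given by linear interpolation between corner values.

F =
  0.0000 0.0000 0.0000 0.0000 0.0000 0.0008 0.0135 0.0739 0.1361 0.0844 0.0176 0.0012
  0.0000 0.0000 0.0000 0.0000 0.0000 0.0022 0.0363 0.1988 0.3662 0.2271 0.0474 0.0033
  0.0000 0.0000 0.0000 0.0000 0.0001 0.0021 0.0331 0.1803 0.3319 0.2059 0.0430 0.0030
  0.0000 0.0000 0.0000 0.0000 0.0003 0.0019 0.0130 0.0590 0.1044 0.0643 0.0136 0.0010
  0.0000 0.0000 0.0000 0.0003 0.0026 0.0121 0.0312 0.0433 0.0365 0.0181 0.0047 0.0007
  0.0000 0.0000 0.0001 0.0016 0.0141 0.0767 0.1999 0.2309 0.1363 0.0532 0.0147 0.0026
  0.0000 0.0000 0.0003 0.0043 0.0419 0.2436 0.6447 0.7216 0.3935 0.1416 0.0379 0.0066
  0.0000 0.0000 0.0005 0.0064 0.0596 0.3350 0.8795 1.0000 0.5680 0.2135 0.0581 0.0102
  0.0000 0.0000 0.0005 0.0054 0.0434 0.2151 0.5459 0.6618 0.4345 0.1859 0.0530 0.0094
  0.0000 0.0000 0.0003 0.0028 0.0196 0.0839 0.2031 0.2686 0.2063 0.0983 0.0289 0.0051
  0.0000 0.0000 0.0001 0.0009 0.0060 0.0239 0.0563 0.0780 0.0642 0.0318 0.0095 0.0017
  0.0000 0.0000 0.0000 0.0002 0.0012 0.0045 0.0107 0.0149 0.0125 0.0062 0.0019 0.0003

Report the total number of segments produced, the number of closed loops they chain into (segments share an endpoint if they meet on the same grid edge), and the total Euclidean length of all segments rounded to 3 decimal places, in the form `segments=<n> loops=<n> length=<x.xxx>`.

segments=12 loops=1 length=10.230

cell (5,5): code 0100 → (5.457,6.000)–(6.000,5.397)
cell (5,6): code 1100 → (5.351,7.000)–(5.457,6.000)
cell (5,7): code 1000 → (6.000,7.971)–(5.351,7.000)
cell (6,5): code 0110 → (6.000,5.397)–(7.000,5.125)
cell (6,7): code 1101 → (6.054,8.000)–(6.000,7.971)
cell (6,8): code 1000 → (7.000,8.465)–(6.054,8.000)
cell (7,5): code 0110 → (7.000,5.125)–(8.000,5.568)
cell (7,8): code 1001 → (8.000,8.127)–(7.000,8.465)
cell (8,5): code 0010 → (8.000,5.568)–(8.417,6.000)
cell (8,6): code 0011 → (8.417,6.000)–(8.658,7.000)
cell (8,7): code 0011 → (8.658,7.000)–(8.138,8.000)
cell (8,8): code 0001 → (8.138,8.000)–(8.000,8.127)
total: 12 segments, chained into 1 closed loop(s), length Σ = 10.230345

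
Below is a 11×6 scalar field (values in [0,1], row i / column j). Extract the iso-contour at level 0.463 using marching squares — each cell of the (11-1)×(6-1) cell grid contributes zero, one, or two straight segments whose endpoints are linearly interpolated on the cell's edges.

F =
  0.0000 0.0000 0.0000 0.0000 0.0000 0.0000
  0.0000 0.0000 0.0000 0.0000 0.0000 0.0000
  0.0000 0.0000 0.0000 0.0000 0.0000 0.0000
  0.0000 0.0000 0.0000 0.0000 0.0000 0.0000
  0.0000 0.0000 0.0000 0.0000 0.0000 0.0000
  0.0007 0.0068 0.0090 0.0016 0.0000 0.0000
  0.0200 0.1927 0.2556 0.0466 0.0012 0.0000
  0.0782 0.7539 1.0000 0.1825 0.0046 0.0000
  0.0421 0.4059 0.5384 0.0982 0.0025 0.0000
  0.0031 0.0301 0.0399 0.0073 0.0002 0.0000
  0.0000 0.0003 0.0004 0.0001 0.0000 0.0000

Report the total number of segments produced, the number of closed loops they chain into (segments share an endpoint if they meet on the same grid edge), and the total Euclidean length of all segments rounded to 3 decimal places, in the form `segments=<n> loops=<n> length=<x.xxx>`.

cell (6,0): code 0100 → (6.482,1.000)–(7.000,0.569)
cell (6,1): code 1100 → (6.279,2.000)–(6.482,1.000)
cell (6,2): code 1000 → (7.000,2.657)–(6.279,2.000)
cell (7,0): code 0010 → (7.000,0.569)–(7.836,1.000)
cell (7,1): code 0111 → (7.836,1.000)–(8.000,1.431)
cell (7,2): code 1001 → (8.000,2.171)–(7.000,2.657)
cell (8,1): code 0010 → (8.000,1.431)–(8.151,2.000)
cell (8,2): code 0001 → (8.151,2.000)–(8.000,2.171)
total: 8 segments, chained into 1 closed loop(s), length Σ = 6.000256

segments=8 loops=1 length=6.000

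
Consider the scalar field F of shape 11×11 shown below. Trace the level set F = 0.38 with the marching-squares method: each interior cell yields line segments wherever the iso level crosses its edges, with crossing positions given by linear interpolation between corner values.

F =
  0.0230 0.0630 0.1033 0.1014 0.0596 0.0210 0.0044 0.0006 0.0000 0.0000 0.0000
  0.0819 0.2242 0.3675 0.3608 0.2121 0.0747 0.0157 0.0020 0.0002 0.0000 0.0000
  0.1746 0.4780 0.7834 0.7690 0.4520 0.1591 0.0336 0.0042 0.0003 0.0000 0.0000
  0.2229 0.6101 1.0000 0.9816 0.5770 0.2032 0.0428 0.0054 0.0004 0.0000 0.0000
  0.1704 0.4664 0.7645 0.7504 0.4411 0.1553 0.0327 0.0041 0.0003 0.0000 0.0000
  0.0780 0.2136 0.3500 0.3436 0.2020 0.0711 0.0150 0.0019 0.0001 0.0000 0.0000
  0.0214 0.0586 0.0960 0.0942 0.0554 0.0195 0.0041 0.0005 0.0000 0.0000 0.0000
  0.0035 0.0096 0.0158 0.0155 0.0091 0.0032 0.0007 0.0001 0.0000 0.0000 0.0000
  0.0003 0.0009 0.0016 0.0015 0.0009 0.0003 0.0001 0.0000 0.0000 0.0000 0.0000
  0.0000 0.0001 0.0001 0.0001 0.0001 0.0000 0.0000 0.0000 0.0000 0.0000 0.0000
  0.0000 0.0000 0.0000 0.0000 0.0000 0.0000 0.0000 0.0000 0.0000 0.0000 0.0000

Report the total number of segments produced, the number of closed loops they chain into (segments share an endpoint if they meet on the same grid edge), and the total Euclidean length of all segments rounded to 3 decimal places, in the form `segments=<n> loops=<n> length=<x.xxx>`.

cell (1,0): code 0100 → (1.614,1.000)–(2.000,0.677)
cell (1,1): code 1100 → (1.030,2.000)–(1.614,1.000)
cell (1,2): code 1100 → (1.047,3.000)–(1.030,2.000)
cell (1,3): code 1100 → (1.700,4.000)–(1.047,3.000)
cell (1,4): code 1000 → (2.000,4.246)–(1.700,4.000)
cell (2,0): code 0110 → (2.000,0.677)–(3.000,0.406)
cell (2,4): code 1001 → (3.000,4.527)–(2.000,4.246)
cell (3,0): code 0110 → (3.000,0.406)–(4.000,0.708)
cell (3,4): code 1001 → (4.000,4.214)–(3.000,4.527)
cell (4,0): code 0010 → (4.000,0.708)–(4.342,1.000)
cell (4,1): code 0011 → (4.342,1.000)–(4.928,2.000)
cell (4,2): code 0011 → (4.928,2.000)–(4.911,3.000)
cell (4,3): code 0011 → (4.911,3.000)–(4.256,4.000)
cell (4,4): code 0001 → (4.256,4.000)–(4.000,4.214)
total: 14 segments, chained into 1 closed loop(s), length Σ = 12.548395

segments=14 loops=1 length=12.548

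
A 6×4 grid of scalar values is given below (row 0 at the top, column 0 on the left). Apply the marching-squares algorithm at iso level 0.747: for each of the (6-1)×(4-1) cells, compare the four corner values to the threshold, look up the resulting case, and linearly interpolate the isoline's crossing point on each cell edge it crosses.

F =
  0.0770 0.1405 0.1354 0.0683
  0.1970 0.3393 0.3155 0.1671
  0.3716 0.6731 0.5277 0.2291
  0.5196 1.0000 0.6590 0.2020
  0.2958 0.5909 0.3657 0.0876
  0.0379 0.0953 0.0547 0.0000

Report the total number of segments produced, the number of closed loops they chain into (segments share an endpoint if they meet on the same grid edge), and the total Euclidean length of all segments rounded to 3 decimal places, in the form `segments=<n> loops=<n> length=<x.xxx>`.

segments=4 loops=1 length=3.786

cell (2,0): code 0100 → (2.226,1.000)–(3.000,0.473)
cell (2,1): code 1000 → (3.000,1.742)–(2.226,1.000)
cell (3,0): code 0010 → (3.000,0.473)–(3.618,1.000)
cell (3,1): code 0001 → (3.618,1.000)–(3.000,1.742)
total: 4 segments, chained into 1 closed loop(s), length Σ = 3.786417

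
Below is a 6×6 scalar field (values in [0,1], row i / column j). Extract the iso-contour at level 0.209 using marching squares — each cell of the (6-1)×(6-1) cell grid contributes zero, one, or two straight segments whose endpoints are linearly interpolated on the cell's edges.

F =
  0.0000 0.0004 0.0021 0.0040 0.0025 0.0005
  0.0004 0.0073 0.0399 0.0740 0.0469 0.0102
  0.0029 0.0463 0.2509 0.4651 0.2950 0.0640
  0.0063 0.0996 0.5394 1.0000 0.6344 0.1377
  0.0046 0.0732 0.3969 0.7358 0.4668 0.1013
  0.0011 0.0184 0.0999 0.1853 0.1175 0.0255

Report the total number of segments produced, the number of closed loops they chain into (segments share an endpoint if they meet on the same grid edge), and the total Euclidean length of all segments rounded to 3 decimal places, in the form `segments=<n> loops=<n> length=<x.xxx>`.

cell (1,1): code 0100 → (1.801,2.000)–(2.000,1.795)
cell (1,2): code 1100 → (1.345,3.000)–(1.801,2.000)
cell (1,3): code 1100 → (1.653,4.000)–(1.345,3.000)
cell (1,4): code 1000 → (2.000,4.372)–(1.653,4.000)
cell (2,1): code 0110 → (2.000,1.795)–(3.000,1.249)
cell (2,4): code 1001 → (3.000,4.856)–(2.000,4.372)
cell (3,1): code 0110 → (3.000,1.249)–(4.000,1.420)
cell (3,4): code 1001 → (4.000,4.705)–(3.000,4.856)
cell (4,1): code 0010 → (4.000,1.420)–(4.633,2.000)
cell (4,2): code 0011 → (4.633,2.000)–(4.957,3.000)
cell (4,3): code 0011 → (4.957,3.000)–(4.738,4.000)
cell (4,4): code 0001 → (4.738,4.000)–(4.000,4.705)
total: 12 segments, chained into 1 closed loop(s), length Σ = 11.170399

segments=12 loops=1 length=11.170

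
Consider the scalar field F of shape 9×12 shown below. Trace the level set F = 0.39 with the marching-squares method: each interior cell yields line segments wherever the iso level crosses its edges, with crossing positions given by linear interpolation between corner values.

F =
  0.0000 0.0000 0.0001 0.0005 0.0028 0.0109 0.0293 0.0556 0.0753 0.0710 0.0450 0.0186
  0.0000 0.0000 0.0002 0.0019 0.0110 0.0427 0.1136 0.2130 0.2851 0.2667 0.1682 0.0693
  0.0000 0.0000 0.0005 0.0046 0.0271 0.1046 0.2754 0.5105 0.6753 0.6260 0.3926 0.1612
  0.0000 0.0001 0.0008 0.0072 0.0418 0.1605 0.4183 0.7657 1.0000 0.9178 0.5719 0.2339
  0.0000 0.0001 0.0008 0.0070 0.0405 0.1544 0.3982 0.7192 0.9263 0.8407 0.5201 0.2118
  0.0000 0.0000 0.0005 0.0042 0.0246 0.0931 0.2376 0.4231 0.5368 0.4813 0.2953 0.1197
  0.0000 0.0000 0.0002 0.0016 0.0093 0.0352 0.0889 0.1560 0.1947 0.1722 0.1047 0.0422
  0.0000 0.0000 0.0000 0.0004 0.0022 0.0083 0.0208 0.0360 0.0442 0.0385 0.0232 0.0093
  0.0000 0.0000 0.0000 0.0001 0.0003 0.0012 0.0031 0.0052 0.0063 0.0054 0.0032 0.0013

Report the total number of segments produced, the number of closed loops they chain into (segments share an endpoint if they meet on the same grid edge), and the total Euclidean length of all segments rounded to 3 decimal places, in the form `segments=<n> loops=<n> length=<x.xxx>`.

segments=18 loops=1 length=13.757

cell (1,6): code 0100 → (1.595,7.000)–(2.000,6.487)
cell (1,7): code 1100 → (1.269,8.000)–(1.595,7.000)
cell (1,8): code 1100 → (1.343,9.000)–(1.269,8.000)
cell (1,9): code 1100 → (1.988,10.000)–(1.343,9.000)
cell (1,10): code 1000 → (2.000,10.011)–(1.988,10.000)
cell (2,5): code 0100 → (2.802,6.000)–(3.000,5.890)
cell (2,6): code 1110 → (2.000,6.487)–(2.802,6.000)
cell (2,10): code 1001 → (3.000,10.538)–(2.000,10.011)
cell (3,5): code 0110 → (3.000,5.890)–(4.000,5.966)
cell (3,10): code 1001 → (4.000,10.422)–(3.000,10.538)
cell (4,5): code 0010 → (4.000,5.966)–(4.051,6.000)
cell (4,6): code 0111 → (4.051,6.000)–(5.000,6.822)
cell (4,9): code 1011 → (5.000,9.491)–(4.579,10.000)
cell (4,10): code 0001 → (4.579,10.000)–(4.000,10.422)
cell (5,6): code 0010 → (5.000,6.822)–(5.124,7.000)
cell (5,7): code 0011 → (5.124,7.000)–(5.429,8.000)
cell (5,8): code 0011 → (5.429,8.000)–(5.295,9.000)
cell (5,9): code 0001 → (5.295,9.000)–(5.000,9.491)
total: 18 segments, chained into 1 closed loop(s), length Σ = 13.756921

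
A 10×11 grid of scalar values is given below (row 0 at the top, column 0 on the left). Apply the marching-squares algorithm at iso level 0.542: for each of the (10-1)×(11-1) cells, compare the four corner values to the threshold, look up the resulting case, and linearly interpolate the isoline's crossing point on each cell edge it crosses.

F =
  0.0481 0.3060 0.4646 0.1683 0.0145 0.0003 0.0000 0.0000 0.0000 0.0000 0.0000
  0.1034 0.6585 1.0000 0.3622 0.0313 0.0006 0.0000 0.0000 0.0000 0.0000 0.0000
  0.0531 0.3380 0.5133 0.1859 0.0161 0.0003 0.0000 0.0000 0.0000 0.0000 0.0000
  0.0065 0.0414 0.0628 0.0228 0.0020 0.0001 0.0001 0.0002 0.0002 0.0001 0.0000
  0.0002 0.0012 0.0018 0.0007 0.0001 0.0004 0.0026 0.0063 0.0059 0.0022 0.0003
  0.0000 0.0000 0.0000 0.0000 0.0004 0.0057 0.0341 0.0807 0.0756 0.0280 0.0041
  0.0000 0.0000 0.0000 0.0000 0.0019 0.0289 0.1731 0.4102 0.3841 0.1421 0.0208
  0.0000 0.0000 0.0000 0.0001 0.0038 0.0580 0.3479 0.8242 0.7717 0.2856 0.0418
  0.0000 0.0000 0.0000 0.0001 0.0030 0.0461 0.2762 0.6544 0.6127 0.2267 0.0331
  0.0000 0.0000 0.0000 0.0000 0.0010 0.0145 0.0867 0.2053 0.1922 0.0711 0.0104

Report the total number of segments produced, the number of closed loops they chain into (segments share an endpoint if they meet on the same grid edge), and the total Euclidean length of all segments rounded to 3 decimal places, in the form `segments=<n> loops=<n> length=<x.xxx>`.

segments=14 loops=2 length=11.785

cell (0,0): code 0100 → (0.670,1.000)–(1.000,0.790)
cell (0,1): code 1100 → (0.145,2.000)–(0.670,1.000)
cell (0,2): code 1000 → (1.000,2.718)–(0.145,2.000)
cell (1,0): code 0010 → (1.000,0.790)–(1.363,1.000)
cell (1,1): code 0011 → (1.363,1.000)–(1.941,2.000)
cell (1,2): code 0001 → (1.941,2.000)–(1.000,2.718)
cell (6,6): code 0100 → (6.318,7.000)–(7.000,6.408)
cell (6,7): code 1100 → (6.407,8.000)–(6.318,7.000)
cell (6,8): code 1000 → (7.000,8.473)–(6.407,8.000)
cell (7,6): code 0110 → (7.000,6.408)–(8.000,6.703)
cell (7,8): code 1001 → (8.000,8.183)–(7.000,8.473)
cell (8,6): code 0010 → (8.000,6.703)–(8.250,7.000)
cell (8,7): code 0011 → (8.250,7.000)–(8.168,8.000)
cell (8,8): code 0001 → (8.168,8.000)–(8.000,8.183)
total: 14 segments, chained into 2 closed loop(s), length Σ = 11.785347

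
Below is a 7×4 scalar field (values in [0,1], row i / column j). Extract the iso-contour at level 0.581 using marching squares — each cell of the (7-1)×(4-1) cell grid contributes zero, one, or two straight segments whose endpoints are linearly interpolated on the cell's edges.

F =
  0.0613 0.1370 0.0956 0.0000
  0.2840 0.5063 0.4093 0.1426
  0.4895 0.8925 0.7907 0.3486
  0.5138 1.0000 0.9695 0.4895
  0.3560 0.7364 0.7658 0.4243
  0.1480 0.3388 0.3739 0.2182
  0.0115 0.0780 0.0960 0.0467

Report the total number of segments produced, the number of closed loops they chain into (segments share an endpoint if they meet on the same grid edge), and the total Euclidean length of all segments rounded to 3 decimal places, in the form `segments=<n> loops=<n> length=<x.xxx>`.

cell (1,0): code 0100 → (1.193,1.000)–(2.000,0.227)
cell (1,1): code 1100 → (1.450,2.000)–(1.193,1.000)
cell (1,2): code 1000 → (2.000,2.474)–(1.450,2.000)
cell (2,0): code 0110 → (2.000,0.227)–(3.000,0.138)
cell (2,2): code 1001 → (3.000,2.809)–(2.000,2.474)
cell (3,0): code 0110 → (3.000,0.138)–(4.000,0.591)
cell (3,2): code 1001 → (4.000,2.541)–(3.000,2.809)
cell (4,0): code 0010 → (4.000,0.591)–(4.391,1.000)
cell (4,1): code 0011 → (4.391,1.000)–(4.472,2.000)
cell (4,2): code 0001 → (4.472,2.000)–(4.000,2.541)
total: 10 segments, chained into 1 closed loop(s), length Σ = 9.353977

segments=10 loops=1 length=9.354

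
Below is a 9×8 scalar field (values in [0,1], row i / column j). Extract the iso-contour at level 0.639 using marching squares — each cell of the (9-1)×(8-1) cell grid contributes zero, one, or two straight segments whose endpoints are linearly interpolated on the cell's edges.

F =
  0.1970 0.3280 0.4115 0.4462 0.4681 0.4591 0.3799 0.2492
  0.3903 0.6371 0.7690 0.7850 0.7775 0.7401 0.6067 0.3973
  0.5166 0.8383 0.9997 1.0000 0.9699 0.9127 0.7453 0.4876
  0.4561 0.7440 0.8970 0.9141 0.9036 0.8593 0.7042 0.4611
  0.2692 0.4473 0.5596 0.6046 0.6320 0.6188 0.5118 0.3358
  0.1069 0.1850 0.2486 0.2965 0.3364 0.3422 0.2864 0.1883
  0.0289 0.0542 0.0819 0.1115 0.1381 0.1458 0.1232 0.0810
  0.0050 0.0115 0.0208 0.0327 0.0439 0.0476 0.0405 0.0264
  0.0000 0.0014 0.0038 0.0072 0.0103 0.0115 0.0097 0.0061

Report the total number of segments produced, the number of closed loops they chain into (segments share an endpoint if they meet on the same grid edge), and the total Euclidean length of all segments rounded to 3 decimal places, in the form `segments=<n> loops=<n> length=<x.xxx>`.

segments=18 loops=1 length=15.520

cell (0,1): code 0100 → (0.636,2.000)–(1.000,1.014)
cell (0,2): code 1100 → (0.569,3.000)–(0.636,2.000)
cell (0,3): code 1100 → (0.552,4.000)–(0.569,3.000)
cell (0,4): code 1100 → (0.640,5.000)–(0.552,4.000)
cell (0,5): code 1000 → (1.000,5.758)–(0.640,5.000)
cell (1,0): code 0100 → (1.009,1.000)–(2.000,0.380)
cell (1,1): code 1110 → (1.000,1.014)–(1.009,1.000)
cell (1,5): code 1101 → (1.233,6.000)–(1.000,5.758)
cell (1,6): code 1000 → (2.000,6.412)–(1.233,6.000)
cell (2,0): code 0110 → (2.000,0.380)–(3.000,0.635)
cell (2,6): code 1001 → (3.000,6.268)–(2.000,6.412)
cell (3,0): code 0010 → (3.000,0.635)–(3.354,1.000)
cell (3,1): code 0011 → (3.354,1.000)–(3.765,2.000)
cell (3,2): code 0011 → (3.765,2.000)–(3.889,3.000)
cell (3,3): code 0011 → (3.889,3.000)–(3.974,4.000)
cell (3,4): code 0011 → (3.974,4.000)–(3.916,5.000)
cell (3,5): code 0011 → (3.916,5.000)–(3.339,6.000)
cell (3,6): code 0001 → (3.339,6.000)–(3.000,6.268)
total: 18 segments, chained into 1 closed loop(s), length Σ = 15.519545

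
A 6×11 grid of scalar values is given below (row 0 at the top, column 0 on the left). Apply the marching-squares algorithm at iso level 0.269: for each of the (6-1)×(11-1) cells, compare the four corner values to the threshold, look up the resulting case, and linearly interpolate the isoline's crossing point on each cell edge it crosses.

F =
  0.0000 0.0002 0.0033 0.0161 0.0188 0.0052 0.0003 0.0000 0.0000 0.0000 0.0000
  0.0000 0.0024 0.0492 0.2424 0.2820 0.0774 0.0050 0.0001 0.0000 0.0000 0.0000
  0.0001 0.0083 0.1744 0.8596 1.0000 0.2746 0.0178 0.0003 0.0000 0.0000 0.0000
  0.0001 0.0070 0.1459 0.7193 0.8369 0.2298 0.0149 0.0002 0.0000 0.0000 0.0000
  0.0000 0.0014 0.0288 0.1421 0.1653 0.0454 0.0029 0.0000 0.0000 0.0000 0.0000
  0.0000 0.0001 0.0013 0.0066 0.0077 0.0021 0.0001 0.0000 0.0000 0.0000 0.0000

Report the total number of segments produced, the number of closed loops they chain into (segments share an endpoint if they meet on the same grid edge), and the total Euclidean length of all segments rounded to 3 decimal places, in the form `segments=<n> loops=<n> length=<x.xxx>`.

cell (0,3): code 0100 → (0.951,4.000)–(1.000,3.672)
cell (0,4): code 1000 → (1.000,4.064)–(0.951,4.000)
cell (1,2): code 0100 → (1.043,3.000)–(2.000,2.138)
cell (1,3): code 1110 → (1.000,3.672)–(1.043,3.000)
cell (1,4): code 1101 → (1.972,5.000)–(1.000,4.064)
cell (1,5): code 1000 → (2.000,5.022)–(1.972,5.000)
cell (2,2): code 0110 → (2.000,2.138)–(3.000,2.215)
cell (2,4): code 1011 → (3.000,4.935)–(2.125,5.000)
cell (2,5): code 0001 → (2.125,5.000)–(2.000,5.022)
cell (3,2): code 0010 → (3.000,2.215)–(3.780,3.000)
cell (3,3): code 0011 → (3.780,3.000)–(3.846,4.000)
cell (3,4): code 0001 → (3.846,4.000)–(3.000,4.935)
total: 12 segments, chained into 1 closed loop(s), length Σ = 9.135925

segments=12 loops=1 length=9.136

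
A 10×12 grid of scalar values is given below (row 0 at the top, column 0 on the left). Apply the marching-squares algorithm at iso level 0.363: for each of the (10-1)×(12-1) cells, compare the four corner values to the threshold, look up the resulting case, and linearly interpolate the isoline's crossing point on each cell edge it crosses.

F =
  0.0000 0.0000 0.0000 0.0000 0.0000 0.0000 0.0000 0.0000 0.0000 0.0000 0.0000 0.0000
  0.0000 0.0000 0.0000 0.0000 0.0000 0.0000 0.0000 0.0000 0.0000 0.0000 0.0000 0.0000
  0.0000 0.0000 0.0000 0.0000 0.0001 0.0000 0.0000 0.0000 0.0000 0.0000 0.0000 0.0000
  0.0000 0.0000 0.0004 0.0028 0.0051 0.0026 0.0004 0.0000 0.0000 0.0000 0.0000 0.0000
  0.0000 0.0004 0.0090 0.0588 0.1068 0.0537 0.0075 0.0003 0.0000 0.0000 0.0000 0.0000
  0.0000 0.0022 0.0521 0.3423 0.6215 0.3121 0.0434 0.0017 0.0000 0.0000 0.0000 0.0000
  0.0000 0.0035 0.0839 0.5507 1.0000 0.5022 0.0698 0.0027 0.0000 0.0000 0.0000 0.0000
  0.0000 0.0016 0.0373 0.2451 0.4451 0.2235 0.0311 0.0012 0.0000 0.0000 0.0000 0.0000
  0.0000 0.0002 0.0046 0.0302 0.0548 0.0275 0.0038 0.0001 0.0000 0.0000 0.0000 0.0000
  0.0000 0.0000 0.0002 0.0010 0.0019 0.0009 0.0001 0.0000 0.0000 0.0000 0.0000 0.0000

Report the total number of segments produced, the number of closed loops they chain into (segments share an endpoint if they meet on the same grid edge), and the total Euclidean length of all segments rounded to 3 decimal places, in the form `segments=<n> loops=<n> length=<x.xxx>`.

cell (4,3): code 0100 → (4.498,4.000)–(5.000,3.074)
cell (4,4): code 1000 → (5.000,4.835)–(4.498,4.000)
cell (5,2): code 0100 → (5.099,3.000)–(6.000,2.598)
cell (5,3): code 1110 → (5.000,3.074)–(5.099,3.000)
cell (5,4): code 1101 → (5.268,5.000)–(5.000,4.835)
cell (5,5): code 1000 → (6.000,5.322)–(5.268,5.000)
cell (6,2): code 0010 → (6.000,2.598)–(6.614,3.000)
cell (6,3): code 0111 → (6.614,3.000)–(7.000,3.590)
cell (6,4): code 1011 → (7.000,4.370)–(6.499,5.000)
cell (6,5): code 0001 → (6.499,5.000)–(6.000,5.322)
cell (7,3): code 0010 → (7.000,3.590)–(7.210,4.000)
cell (7,4): code 0001 → (7.210,4.000)–(7.000,4.370)
total: 12 segments, chained into 1 closed loop(s), length Σ = 7.976980

segments=12 loops=1 length=7.977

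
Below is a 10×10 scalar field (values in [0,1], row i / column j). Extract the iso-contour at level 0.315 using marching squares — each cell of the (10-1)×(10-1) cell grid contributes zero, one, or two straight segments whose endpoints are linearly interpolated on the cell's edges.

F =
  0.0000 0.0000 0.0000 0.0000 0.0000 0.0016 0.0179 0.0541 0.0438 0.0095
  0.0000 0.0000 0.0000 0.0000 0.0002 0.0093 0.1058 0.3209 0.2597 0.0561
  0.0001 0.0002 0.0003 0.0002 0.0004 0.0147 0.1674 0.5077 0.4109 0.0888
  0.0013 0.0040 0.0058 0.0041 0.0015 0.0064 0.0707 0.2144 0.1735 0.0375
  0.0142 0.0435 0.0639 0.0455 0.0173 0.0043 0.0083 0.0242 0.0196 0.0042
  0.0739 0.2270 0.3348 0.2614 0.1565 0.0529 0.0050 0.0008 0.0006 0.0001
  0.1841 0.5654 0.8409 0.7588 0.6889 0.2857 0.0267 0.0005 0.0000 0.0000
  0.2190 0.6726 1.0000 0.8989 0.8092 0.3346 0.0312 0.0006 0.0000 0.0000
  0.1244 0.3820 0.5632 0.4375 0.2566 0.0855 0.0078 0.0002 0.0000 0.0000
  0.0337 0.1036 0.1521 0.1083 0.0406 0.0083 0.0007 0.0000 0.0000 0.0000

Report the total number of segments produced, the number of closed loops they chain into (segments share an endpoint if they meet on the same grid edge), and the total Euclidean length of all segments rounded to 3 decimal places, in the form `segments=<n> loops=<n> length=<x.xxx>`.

cell (0,6): code 0100 → (0.978,7.000)–(1.000,6.973)
cell (0,7): code 1000 → (1.000,7.096)–(0.978,7.000)
cell (1,6): code 0110 → (1.000,6.973)–(2.000,6.434)
cell (1,7): code 1101 → (1.366,8.000)–(1.000,7.096)
cell (1,8): code 1000 → (2.000,8.298)–(1.366,8.000)
cell (2,6): code 0010 → (2.000,6.434)–(2.657,7.000)
cell (2,7): code 0011 → (2.657,7.000)–(2.404,8.000)
cell (2,8): code 0001 → (2.404,8.000)–(2.000,8.298)
cell (4,1): code 0100 → (4.927,2.000)–(5.000,1.816)
cell (4,2): code 1000 → (5.000,2.270)–(4.927,2.000)
cell (5,0): code 0100 → (5.260,1.000)–(6.000,0.343)
cell (5,1): code 1110 → (5.000,1.816)–(5.260,1.000)
cell (5,2): code 1101 → (5.108,3.000)–(5.000,2.270)
cell (5,3): code 1100 → (5.298,4.000)–(5.108,3.000)
cell (5,4): code 1000 → (6.000,4.927)–(5.298,4.000)
cell (6,0): code 0110 → (6.000,0.343)–(7.000,0.212)
cell (6,4): code 1101 → (6.599,5.000)–(6.000,4.927)
cell (6,5): code 1000 → (7.000,5.065)–(6.599,5.000)
cell (7,0): code 0110 → (7.000,0.212)–(8.000,0.740)
cell (7,3): code 1011 → (8.000,3.677)–(7.894,4.000)
cell (7,4): code 0011 → (7.894,4.000)–(7.079,5.000)
cell (7,5): code 0001 → (7.079,5.000)–(7.000,5.065)
cell (8,0): code 0010 → (8.000,0.740)–(8.241,1.000)
cell (8,1): code 0011 → (8.241,1.000)–(8.604,2.000)
cell (8,2): code 0011 → (8.604,2.000)–(8.372,3.000)
cell (8,3): code 0001 → (8.372,3.000)–(8.000,3.677)
total: 26 segments, chained into 2 closed loop(s), length Σ = 18.687258

segments=26 loops=2 length=18.687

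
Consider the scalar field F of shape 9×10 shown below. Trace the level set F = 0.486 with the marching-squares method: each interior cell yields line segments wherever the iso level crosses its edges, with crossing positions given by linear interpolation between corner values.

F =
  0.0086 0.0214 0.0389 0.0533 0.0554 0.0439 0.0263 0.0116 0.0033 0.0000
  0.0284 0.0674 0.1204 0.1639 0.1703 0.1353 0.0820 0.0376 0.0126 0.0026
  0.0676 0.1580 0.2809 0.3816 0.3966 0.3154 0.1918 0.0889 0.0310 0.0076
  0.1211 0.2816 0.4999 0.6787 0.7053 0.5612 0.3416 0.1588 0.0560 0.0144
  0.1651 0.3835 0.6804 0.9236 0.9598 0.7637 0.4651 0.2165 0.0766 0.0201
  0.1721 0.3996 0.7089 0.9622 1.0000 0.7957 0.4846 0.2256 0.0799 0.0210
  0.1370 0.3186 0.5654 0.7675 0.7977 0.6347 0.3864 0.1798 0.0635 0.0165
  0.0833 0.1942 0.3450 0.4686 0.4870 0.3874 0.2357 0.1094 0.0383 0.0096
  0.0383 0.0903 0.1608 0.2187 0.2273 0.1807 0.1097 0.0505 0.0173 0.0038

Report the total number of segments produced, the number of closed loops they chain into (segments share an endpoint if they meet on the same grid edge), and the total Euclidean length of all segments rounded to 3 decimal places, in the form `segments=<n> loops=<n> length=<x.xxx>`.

segments=18 loops=1 length=14.835

cell (2,1): code 0100 → (2.937,2.000)–(3.000,1.936)
cell (2,2): code 1100 → (2.351,3.000)–(2.937,2.000)
cell (2,3): code 1100 → (2.290,4.000)–(2.351,3.000)
cell (2,4): code 1100 → (2.694,5.000)–(2.290,4.000)
cell (2,5): code 1000 → (3.000,5.342)–(2.694,5.000)
cell (3,1): code 0110 → (3.000,1.936)–(4.000,1.345)
cell (3,5): code 1001 → (4.000,5.930)–(3.000,5.342)
cell (4,1): code 0110 → (4.000,1.345)–(5.000,1.279)
cell (4,5): code 1001 → (5.000,5.995)–(4.000,5.930)
cell (5,1): code 0110 → (5.000,1.279)–(6.000,1.678)
cell (5,5): code 1001 → (6.000,5.599)–(5.000,5.995)
cell (6,1): code 0010 → (6.000,1.678)–(6.360,2.000)
cell (6,2): code 0011 → (6.360,2.000)–(6.942,3.000)
cell (6,3): code 0111 → (6.942,3.000)–(7.000,3.946)
cell (6,4): code 1011 → (7.000,4.010)–(6.601,5.000)
cell (6,5): code 0001 → (6.601,5.000)–(6.000,5.599)
cell (7,3): code 0010 → (7.000,3.946)–(7.004,4.000)
cell (7,4): code 0001 → (7.004,4.000)–(7.000,4.010)
total: 18 segments, chained into 1 closed loop(s), length Σ = 14.834885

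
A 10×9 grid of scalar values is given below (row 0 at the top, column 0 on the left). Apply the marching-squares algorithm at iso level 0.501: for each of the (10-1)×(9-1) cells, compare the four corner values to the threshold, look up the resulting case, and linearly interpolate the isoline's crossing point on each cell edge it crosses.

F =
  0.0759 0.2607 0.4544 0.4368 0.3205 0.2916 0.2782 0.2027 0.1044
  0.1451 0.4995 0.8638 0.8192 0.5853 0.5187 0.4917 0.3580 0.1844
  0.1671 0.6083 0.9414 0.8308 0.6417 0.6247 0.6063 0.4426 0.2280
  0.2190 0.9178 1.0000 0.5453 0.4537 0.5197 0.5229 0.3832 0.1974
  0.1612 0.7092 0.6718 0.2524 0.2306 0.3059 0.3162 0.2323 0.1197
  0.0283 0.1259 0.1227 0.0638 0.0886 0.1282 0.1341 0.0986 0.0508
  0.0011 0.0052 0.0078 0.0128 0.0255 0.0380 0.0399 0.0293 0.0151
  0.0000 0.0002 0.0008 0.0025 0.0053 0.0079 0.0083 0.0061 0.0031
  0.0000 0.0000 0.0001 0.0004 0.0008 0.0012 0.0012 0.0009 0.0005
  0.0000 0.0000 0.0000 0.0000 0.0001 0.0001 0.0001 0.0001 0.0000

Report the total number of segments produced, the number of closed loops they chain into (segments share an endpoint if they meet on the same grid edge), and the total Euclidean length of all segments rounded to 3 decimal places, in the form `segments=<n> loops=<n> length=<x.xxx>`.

cell (0,1): code 0100 → (0.114,2.000)–(1.000,1.004)
cell (0,2): code 1100 → (0.168,3.000)–(0.114,2.000)
cell (0,3): code 1100 → (0.682,4.000)–(0.168,3.000)
cell (0,4): code 1100 → (0.922,5.000)–(0.682,4.000)
cell (0,5): code 1000 → (1.000,5.656)–(0.922,5.000)
cell (1,0): code 0100 → (1.014,1.000)–(2.000,0.757)
cell (1,1): code 1110 → (1.000,1.004)–(1.014,1.000)
cell (1,5): code 1101 → (1.081,6.000)–(1.000,5.656)
cell (1,6): code 1000 → (2.000,6.643)–(1.081,6.000)
cell (2,0): code 0110 → (2.000,0.757)–(3.000,0.404)
cell (2,3): code 1011 → (3.000,3.484)–(2.748,4.000)
cell (2,4): code 0111 → (2.748,4.000)–(3.000,4.717)
cell (2,6): code 1001 → (3.000,6.157)–(2.000,6.643)
cell (3,0): code 0110 → (3.000,0.404)–(4.000,0.620)
cell (3,2): code 1011 → (4.000,2.407)–(3.151,3.000)
cell (3,3): code 0001 → (3.151,3.000)–(3.000,3.484)
cell (3,4): code 0010 → (3.000,4.717)–(3.087,5.000)
cell (3,5): code 0011 → (3.087,5.000)–(3.106,6.000)
cell (3,6): code 0001 → (3.106,6.000)–(3.000,6.157)
cell (4,0): code 0010 → (4.000,0.620)–(4.357,1.000)
cell (4,1): code 0011 → (4.357,1.000)–(4.311,2.000)
cell (4,2): code 0001 → (4.311,2.000)–(4.000,2.407)
total: 22 segments, chained into 1 closed loop(s), length Σ = 17.245523

segments=22 loops=1 length=17.246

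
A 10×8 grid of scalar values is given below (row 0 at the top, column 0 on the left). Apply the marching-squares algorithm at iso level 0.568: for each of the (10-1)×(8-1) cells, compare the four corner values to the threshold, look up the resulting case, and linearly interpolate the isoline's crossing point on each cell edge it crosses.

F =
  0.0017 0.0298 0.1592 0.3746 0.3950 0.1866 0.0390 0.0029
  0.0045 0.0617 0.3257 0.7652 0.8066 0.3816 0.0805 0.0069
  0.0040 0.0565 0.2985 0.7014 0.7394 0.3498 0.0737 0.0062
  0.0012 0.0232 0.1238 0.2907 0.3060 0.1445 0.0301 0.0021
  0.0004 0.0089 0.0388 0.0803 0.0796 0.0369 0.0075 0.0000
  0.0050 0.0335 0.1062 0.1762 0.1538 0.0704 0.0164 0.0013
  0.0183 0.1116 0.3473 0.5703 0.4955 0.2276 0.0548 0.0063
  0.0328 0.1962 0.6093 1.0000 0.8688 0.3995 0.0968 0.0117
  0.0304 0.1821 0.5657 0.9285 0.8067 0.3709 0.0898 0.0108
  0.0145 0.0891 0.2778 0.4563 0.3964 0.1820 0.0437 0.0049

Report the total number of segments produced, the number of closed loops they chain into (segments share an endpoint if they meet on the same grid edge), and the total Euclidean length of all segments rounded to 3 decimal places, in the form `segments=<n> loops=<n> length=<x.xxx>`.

cell (0,2): code 0100 → (0.495,3.000)–(1.000,2.551)
cell (0,3): code 1100 → (0.420,4.000)–(0.495,3.000)
cell (0,4): code 1000 → (1.000,4.561)–(0.420,4.000)
cell (1,2): code 0110 → (1.000,2.551)–(2.000,2.669)
cell (1,4): code 1001 → (2.000,4.440)–(1.000,4.561)
cell (2,2): code 0010 → (2.000,2.669)–(2.325,3.000)
cell (2,3): code 0011 → (2.325,3.000)–(2.395,4.000)
cell (2,4): code 0001 → (2.395,4.000)–(2.000,4.440)
cell (5,2): code 0100 → (5.994,3.000)–(6.000,2.990)
cell (5,3): code 1000 → (6.000,3.031)–(5.994,3.000)
cell (6,1): code 0100 → (6.842,2.000)–(7.000,1.900)
cell (6,2): code 1110 → (6.000,2.990)–(6.842,2.000)
cell (6,3): code 1101 → (6.194,4.000)–(6.000,3.031)
cell (6,4): code 1000 → (7.000,4.641)–(6.194,4.000)
cell (7,1): code 0010 → (7.000,1.900)–(7.947,2.000)
cell (7,2): code 0111 → (7.947,2.000)–(8.000,2.006)
cell (7,4): code 1001 → (8.000,4.548)–(7.000,4.641)
cell (8,2): code 0010 → (8.000,2.006)–(8.763,3.000)
cell (8,3): code 0011 → (8.763,3.000)–(8.582,4.000)
cell (8,4): code 0001 → (8.582,4.000)–(8.000,4.548)
total: 20 segments, chained into 2 closed loop(s), length Σ = 15.183386

segments=20 loops=2 length=15.183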